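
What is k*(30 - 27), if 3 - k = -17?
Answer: 60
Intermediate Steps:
k = 20 (k = 3 - 1*(-17) = 3 + 17 = 20)
k*(30 - 27) = 20*(30 - 27) = 20*3 = 60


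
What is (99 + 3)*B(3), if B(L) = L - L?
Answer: 0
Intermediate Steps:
B(L) = 0
(99 + 3)*B(3) = (99 + 3)*0 = 102*0 = 0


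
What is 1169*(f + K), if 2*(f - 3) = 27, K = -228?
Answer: -494487/2 ≈ -2.4724e+5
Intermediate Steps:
f = 33/2 (f = 3 + (1/2)*27 = 3 + 27/2 = 33/2 ≈ 16.500)
1169*(f + K) = 1169*(33/2 - 228) = 1169*(-423/2) = -494487/2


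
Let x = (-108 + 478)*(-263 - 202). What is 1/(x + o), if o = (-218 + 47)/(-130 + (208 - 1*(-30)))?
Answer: -12/2064619 ≈ -5.8122e-6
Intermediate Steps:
o = -19/12 (o = -171/(-130 + (208 + 30)) = -171/(-130 + 238) = -171/108 = -171*1/108 = -19/12 ≈ -1.5833)
x = -172050 (x = 370*(-465) = -172050)
1/(x + o) = 1/(-172050 - 19/12) = 1/(-2064619/12) = -12/2064619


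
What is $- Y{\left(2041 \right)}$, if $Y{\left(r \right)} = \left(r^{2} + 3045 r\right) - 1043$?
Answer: $-10379483$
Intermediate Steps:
$Y{\left(r \right)} = -1043 + r^{2} + 3045 r$
$- Y{\left(2041 \right)} = - (-1043 + 2041^{2} + 3045 \cdot 2041) = - (-1043 + 4165681 + 6214845) = \left(-1\right) 10379483 = -10379483$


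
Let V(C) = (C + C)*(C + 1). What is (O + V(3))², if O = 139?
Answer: 26569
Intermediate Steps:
V(C) = 2*C*(1 + C) (V(C) = (2*C)*(1 + C) = 2*C*(1 + C))
(O + V(3))² = (139 + 2*3*(1 + 3))² = (139 + 2*3*4)² = (139 + 24)² = 163² = 26569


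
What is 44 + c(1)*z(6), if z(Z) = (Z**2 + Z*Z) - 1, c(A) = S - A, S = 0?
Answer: -27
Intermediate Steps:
c(A) = -A (c(A) = 0 - A = -A)
z(Z) = -1 + 2*Z**2 (z(Z) = (Z**2 + Z**2) - 1 = 2*Z**2 - 1 = -1 + 2*Z**2)
44 + c(1)*z(6) = 44 + (-1*1)*(-1 + 2*6**2) = 44 - (-1 + 2*36) = 44 - (-1 + 72) = 44 - 1*71 = 44 - 71 = -27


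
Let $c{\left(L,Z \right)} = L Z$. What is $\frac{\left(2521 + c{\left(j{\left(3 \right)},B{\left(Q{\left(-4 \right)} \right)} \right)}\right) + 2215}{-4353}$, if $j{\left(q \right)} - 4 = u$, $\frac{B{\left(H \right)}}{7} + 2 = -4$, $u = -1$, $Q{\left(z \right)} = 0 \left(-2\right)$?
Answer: $- \frac{4610}{4353} \approx -1.059$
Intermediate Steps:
$Q{\left(z \right)} = 0$
$B{\left(H \right)} = -42$ ($B{\left(H \right)} = -14 + 7 \left(-4\right) = -14 - 28 = -42$)
$j{\left(q \right)} = 3$ ($j{\left(q \right)} = 4 - 1 = 3$)
$\frac{\left(2521 + c{\left(j{\left(3 \right)},B{\left(Q{\left(-4 \right)} \right)} \right)}\right) + 2215}{-4353} = \frac{\left(2521 + 3 \left(-42\right)\right) + 2215}{-4353} = \left(\left(2521 - 126\right) + 2215\right) \left(- \frac{1}{4353}\right) = \left(2395 + 2215\right) \left(- \frac{1}{4353}\right) = 4610 \left(- \frac{1}{4353}\right) = - \frac{4610}{4353}$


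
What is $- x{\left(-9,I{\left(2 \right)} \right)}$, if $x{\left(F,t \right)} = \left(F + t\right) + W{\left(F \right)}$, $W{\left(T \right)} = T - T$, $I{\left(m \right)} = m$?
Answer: $7$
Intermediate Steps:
$W{\left(T \right)} = 0$
$x{\left(F,t \right)} = F + t$ ($x{\left(F,t \right)} = \left(F + t\right) + 0 = F + t$)
$- x{\left(-9,I{\left(2 \right)} \right)} = - (-9 + 2) = \left(-1\right) \left(-7\right) = 7$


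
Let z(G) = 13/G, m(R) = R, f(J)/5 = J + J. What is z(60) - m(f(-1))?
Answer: 613/60 ≈ 10.217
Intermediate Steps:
f(J) = 10*J (f(J) = 5*(J + J) = 5*(2*J) = 10*J)
z(60) - m(f(-1)) = 13/60 - 10*(-1) = 13*(1/60) - 1*(-10) = 13/60 + 10 = 613/60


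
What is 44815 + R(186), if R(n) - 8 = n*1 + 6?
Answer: 45015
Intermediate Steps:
R(n) = 14 + n (R(n) = 8 + (n*1 + 6) = 8 + (n + 6) = 8 + (6 + n) = 14 + n)
44815 + R(186) = 44815 + (14 + 186) = 44815 + 200 = 45015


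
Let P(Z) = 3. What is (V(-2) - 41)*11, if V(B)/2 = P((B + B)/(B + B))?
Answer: -385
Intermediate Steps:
V(B) = 6 (V(B) = 2*3 = 6)
(V(-2) - 41)*11 = (6 - 41)*11 = -35*11 = -385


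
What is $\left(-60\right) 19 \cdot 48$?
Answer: $-54720$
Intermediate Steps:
$\left(-60\right) 19 \cdot 48 = \left(-1140\right) 48 = -54720$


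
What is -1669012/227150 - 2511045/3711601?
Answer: -3382545239981/421545083575 ≈ -8.0242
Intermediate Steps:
-1669012/227150 - 2511045/3711601 = -1669012*1/227150 - 2511045*1/3711601 = -834506/113575 - 2511045/3711601 = -3382545239981/421545083575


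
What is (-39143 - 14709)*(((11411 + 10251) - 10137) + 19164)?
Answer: -1652664028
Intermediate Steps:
(-39143 - 14709)*(((11411 + 10251) - 10137) + 19164) = -53852*((21662 - 10137) + 19164) = -53852*(11525 + 19164) = -53852*30689 = -1652664028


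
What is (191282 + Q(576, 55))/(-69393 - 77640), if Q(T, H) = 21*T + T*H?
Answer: -235058/147033 ≈ -1.5987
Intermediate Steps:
Q(T, H) = 21*T + H*T
(191282 + Q(576, 55))/(-69393 - 77640) = (191282 + 576*(21 + 55))/(-69393 - 77640) = (191282 + 576*76)/(-147033) = (191282 + 43776)*(-1/147033) = 235058*(-1/147033) = -235058/147033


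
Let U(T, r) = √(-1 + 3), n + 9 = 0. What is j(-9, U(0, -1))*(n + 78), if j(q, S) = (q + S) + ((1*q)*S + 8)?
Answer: -69 - 552*√2 ≈ -849.65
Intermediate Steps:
n = -9 (n = -9 + 0 = -9)
U(T, r) = √2
j(q, S) = 8 + S + q + S*q (j(q, S) = (S + q) + (q*S + 8) = (S + q) + (S*q + 8) = (S + q) + (8 + S*q) = 8 + S + q + S*q)
j(-9, U(0, -1))*(n + 78) = (8 + √2 - 9 + √2*(-9))*(-9 + 78) = (8 + √2 - 9 - 9*√2)*69 = (-1 - 8*√2)*69 = -69 - 552*√2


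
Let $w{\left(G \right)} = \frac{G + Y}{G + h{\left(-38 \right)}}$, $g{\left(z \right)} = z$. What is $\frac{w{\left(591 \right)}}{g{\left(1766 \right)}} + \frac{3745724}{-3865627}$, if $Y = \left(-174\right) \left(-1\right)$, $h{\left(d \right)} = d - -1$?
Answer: $- \frac{3661724310881}{3781990294228} \approx -0.9682$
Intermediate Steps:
$h{\left(d \right)} = 1 + d$ ($h{\left(d \right)} = d + 1 = 1 + d$)
$Y = 174$
$w{\left(G \right)} = \frac{174 + G}{-37 + G}$ ($w{\left(G \right)} = \frac{G + 174}{G + \left(1 - 38\right)} = \frac{174 + G}{G - 37} = \frac{174 + G}{-37 + G}$)
$\frac{w{\left(591 \right)}}{g{\left(1766 \right)}} + \frac{3745724}{-3865627} = \frac{\frac{1}{-37 + 591} \left(174 + 591\right)}{1766} + \frac{3745724}{-3865627} = \frac{1}{554} \cdot 765 \cdot \frac{1}{1766} + 3745724 \left(- \frac{1}{3865627}\right) = \frac{1}{554} \cdot 765 \cdot \frac{1}{1766} - \frac{3745724}{3865627} = \frac{765}{554} \cdot \frac{1}{1766} - \frac{3745724}{3865627} = \frac{765}{978364} - \frac{3745724}{3865627} = - \frac{3661724310881}{3781990294228}$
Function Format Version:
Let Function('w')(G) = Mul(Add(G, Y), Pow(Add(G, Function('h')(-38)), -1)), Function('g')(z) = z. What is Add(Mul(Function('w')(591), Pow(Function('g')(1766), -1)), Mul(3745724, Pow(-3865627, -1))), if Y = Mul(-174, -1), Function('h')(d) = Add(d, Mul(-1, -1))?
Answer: Rational(-3661724310881, 3781990294228) ≈ -0.96820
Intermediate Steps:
Function('h')(d) = Add(1, d) (Function('h')(d) = Add(d, 1) = Add(1, d))
Y = 174
Function('w')(G) = Mul(Pow(Add(-37, G), -1), Add(174, G)) (Function('w')(G) = Mul(Add(G, 174), Pow(Add(G, Add(1, -38)), -1)) = Mul(Add(174, G), Pow(Add(G, -37), -1)) = Mul(Add(174, G), Pow(Add(-37, G), -1)) = Mul(Pow(Add(-37, G), -1), Add(174, G)))
Add(Mul(Function('w')(591), Pow(Function('g')(1766), -1)), Mul(3745724, Pow(-3865627, -1))) = Add(Mul(Mul(Pow(Add(-37, 591), -1), Add(174, 591)), Pow(1766, -1)), Mul(3745724, Pow(-3865627, -1))) = Add(Mul(Mul(Pow(554, -1), 765), Rational(1, 1766)), Mul(3745724, Rational(-1, 3865627))) = Add(Mul(Mul(Rational(1, 554), 765), Rational(1, 1766)), Rational(-3745724, 3865627)) = Add(Mul(Rational(765, 554), Rational(1, 1766)), Rational(-3745724, 3865627)) = Add(Rational(765, 978364), Rational(-3745724, 3865627)) = Rational(-3661724310881, 3781990294228)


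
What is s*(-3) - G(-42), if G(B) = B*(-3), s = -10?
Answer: -96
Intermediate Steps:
G(B) = -3*B
s*(-3) - G(-42) = -10*(-3) - (-3)*(-42) = 30 - 1*126 = 30 - 126 = -96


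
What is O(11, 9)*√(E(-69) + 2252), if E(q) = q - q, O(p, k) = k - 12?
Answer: -6*√563 ≈ -142.37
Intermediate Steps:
O(p, k) = -12 + k
E(q) = 0
O(11, 9)*√(E(-69) + 2252) = (-12 + 9)*√(0 + 2252) = -6*√563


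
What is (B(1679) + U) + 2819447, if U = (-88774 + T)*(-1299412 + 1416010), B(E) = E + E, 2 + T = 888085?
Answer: 93200653587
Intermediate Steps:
T = 888083 (T = -2 + 888085 = 888083)
B(E) = 2*E
U = 93197830782 (U = (-88774 + 888083)*(-1299412 + 1416010) = 799309*116598 = 93197830782)
(B(1679) + U) + 2819447 = (2*1679 + 93197830782) + 2819447 = (3358 + 93197830782) + 2819447 = 93197834140 + 2819447 = 93200653587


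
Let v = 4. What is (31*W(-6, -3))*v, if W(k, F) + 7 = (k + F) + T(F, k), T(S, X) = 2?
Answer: -1736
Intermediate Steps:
W(k, F) = -5 + F + k (W(k, F) = -7 + ((k + F) + 2) = -7 + ((F + k) + 2) = -7 + (2 + F + k) = -5 + F + k)
(31*W(-6, -3))*v = (31*(-5 - 3 - 6))*4 = (31*(-14))*4 = -434*4 = -1736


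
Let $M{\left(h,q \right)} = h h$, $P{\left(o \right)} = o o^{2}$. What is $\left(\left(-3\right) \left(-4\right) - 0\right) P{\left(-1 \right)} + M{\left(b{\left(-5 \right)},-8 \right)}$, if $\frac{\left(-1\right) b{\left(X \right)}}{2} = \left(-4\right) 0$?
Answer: $-12$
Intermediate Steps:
$b{\left(X \right)} = 0$ ($b{\left(X \right)} = - 2 \left(\left(-4\right) 0\right) = \left(-2\right) 0 = 0$)
$P{\left(o \right)} = o^{3}$
$M{\left(h,q \right)} = h^{2}$
$\left(\left(-3\right) \left(-4\right) - 0\right) P{\left(-1 \right)} + M{\left(b{\left(-5 \right)},-8 \right)} = \left(\left(-3\right) \left(-4\right) - 0\right) \left(-1\right)^{3} + 0^{2} = \left(12 + \left(-3 + 3\right)\right) \left(-1\right) + 0 = \left(12 + 0\right) \left(-1\right) + 0 = 12 \left(-1\right) + 0 = -12 + 0 = -12$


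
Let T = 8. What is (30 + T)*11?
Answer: 418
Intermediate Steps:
(30 + T)*11 = (30 + 8)*11 = 38*11 = 418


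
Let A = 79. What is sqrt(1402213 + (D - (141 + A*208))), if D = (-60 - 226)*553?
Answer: sqrt(1227482) ≈ 1107.9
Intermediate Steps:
D = -158158 (D = -286*553 = -158158)
sqrt(1402213 + (D - (141 + A*208))) = sqrt(1402213 + (-158158 - (141 + 79*208))) = sqrt(1402213 + (-158158 - (141 + 16432))) = sqrt(1402213 + (-158158 - 1*16573)) = sqrt(1402213 + (-158158 - 16573)) = sqrt(1402213 - 174731) = sqrt(1227482)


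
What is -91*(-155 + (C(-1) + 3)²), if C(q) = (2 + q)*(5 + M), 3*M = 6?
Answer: 5005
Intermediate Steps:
M = 2 (M = (⅓)*6 = 2)
C(q) = 14 + 7*q (C(q) = (2 + q)*(5 + 2) = (2 + q)*7 = 14 + 7*q)
-91*(-155 + (C(-1) + 3)²) = -91*(-155 + ((14 + 7*(-1)) + 3)²) = -91*(-155 + ((14 - 7) + 3)²) = -91*(-155 + (7 + 3)²) = -91*(-155 + 10²) = -91*(-155 + 100) = -91*(-55) = 5005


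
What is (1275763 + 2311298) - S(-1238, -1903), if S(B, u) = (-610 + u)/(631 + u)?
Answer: 4562739079/1272 ≈ 3.5871e+6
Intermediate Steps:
S(B, u) = (-610 + u)/(631 + u)
(1275763 + 2311298) - S(-1238, -1903) = (1275763 + 2311298) - (-610 - 1903)/(631 - 1903) = 3587061 - (-2513)/(-1272) = 3587061 - (-1)*(-2513)/1272 = 3587061 - 1*2513/1272 = 3587061 - 2513/1272 = 4562739079/1272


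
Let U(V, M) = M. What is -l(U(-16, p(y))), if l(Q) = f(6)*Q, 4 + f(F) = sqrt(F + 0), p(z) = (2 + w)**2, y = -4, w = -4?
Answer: 16 - 4*sqrt(6) ≈ 6.2020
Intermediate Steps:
p(z) = 4 (p(z) = (2 - 4)**2 = (-2)**2 = 4)
f(F) = -4 + sqrt(F) (f(F) = -4 + sqrt(F + 0) = -4 + sqrt(F))
l(Q) = Q*(-4 + sqrt(6)) (l(Q) = (-4 + sqrt(6))*Q = Q*(-4 + sqrt(6)))
-l(U(-16, p(y))) = -4*(-4 + sqrt(6)) = -(-16 + 4*sqrt(6)) = 16 - 4*sqrt(6)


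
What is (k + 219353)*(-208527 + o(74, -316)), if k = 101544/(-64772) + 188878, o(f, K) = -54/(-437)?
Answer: -602386324348325265/7076341 ≈ -8.5127e+10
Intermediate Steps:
o(f, K) = 54/437 (o(f, K) = -54*(-1/437) = 54/437)
k = 3058476068/16193 (k = 101544*(-1/64772) + 188878 = -25386/16193 + 188878 = 3058476068/16193 ≈ 1.8888e+5)
(k + 219353)*(-208527 + o(74, -316)) = (3058476068/16193 + 219353)*(-208527 + 54/437) = (6610459197/16193)*(-91126245/437) = -602386324348325265/7076341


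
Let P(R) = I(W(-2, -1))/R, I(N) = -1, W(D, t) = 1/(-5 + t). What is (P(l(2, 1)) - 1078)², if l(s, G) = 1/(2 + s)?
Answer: 1170724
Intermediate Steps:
P(R) = -1/R
(P(l(2, 1)) - 1078)² = (-1/(1/(2 + 2)) - 1078)² = (-1/(1/4) - 1078)² = (-1/¼ - 1078)² = (-1*4 - 1078)² = (-4 - 1078)² = (-1082)² = 1170724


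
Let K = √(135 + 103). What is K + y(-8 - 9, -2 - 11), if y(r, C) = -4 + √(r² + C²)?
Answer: -4 + √238 + √458 ≈ 32.828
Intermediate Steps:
y(r, C) = -4 + √(C² + r²)
K = √238 ≈ 15.427
K + y(-8 - 9, -2 - 11) = √238 + (-4 + √((-2 - 11)² + (-8 - 9)²)) = √238 + (-4 + √((-13)² + (-17)²)) = √238 + (-4 + √(169 + 289)) = √238 + (-4 + √458) = -4 + √238 + √458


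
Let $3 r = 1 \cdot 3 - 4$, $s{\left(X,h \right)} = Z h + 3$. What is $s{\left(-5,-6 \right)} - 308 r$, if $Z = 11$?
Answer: $\frac{119}{3} \approx 39.667$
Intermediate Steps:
$s{\left(X,h \right)} = 3 + 11 h$ ($s{\left(X,h \right)} = 11 h + 3 = 3 + 11 h$)
$r = - \frac{1}{3}$ ($r = \frac{1 \cdot 3 - 4}{3} = \frac{3 - 4}{3} = \frac{1}{3} \left(-1\right) = - \frac{1}{3} \approx -0.33333$)
$s{\left(-5,-6 \right)} - 308 r = \left(3 + 11 \left(-6\right)\right) - - \frac{308}{3} = \left(3 - 66\right) + \frac{308}{3} = -63 + \frac{308}{3} = \frac{119}{3}$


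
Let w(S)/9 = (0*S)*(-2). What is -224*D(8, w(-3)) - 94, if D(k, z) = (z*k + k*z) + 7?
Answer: -1662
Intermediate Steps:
w(S) = 0 (w(S) = 9*((0*S)*(-2)) = 9*(0*(-2)) = 9*0 = 0)
D(k, z) = 7 + 2*k*z (D(k, z) = (k*z + k*z) + 7 = 2*k*z + 7 = 7 + 2*k*z)
-224*D(8, w(-3)) - 94 = -224*(7 + 2*8*0) - 94 = -224*(7 + 0) - 94 = -224*7 - 94 = -1568 - 94 = -1662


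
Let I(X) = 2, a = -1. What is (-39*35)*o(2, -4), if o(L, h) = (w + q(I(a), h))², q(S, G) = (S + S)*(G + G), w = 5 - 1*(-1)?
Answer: -922740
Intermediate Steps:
w = 6 (w = 5 + 1 = 6)
q(S, G) = 4*G*S (q(S, G) = (2*S)*(2*G) = 4*G*S)
o(L, h) = (6 + 8*h)² (o(L, h) = (6 + 4*h*2)² = (6 + 8*h)²)
(-39*35)*o(2, -4) = (-39*35)*(4*(3 + 4*(-4))²) = -5460*(3 - 16)² = -5460*(-13)² = -5460*169 = -1365*676 = -922740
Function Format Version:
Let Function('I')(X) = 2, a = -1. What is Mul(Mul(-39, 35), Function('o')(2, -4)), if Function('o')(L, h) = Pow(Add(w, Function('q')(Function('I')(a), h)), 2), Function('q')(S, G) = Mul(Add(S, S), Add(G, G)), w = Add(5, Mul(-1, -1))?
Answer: -922740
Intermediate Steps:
w = 6 (w = Add(5, 1) = 6)
Function('q')(S, G) = Mul(4, G, S) (Function('q')(S, G) = Mul(Mul(2, S), Mul(2, G)) = Mul(4, G, S))
Function('o')(L, h) = Pow(Add(6, Mul(8, h)), 2) (Function('o')(L, h) = Pow(Add(6, Mul(4, h, 2)), 2) = Pow(Add(6, Mul(8, h)), 2))
Mul(Mul(-39, 35), Function('o')(2, -4)) = Mul(Mul(-39, 35), Mul(4, Pow(Add(3, Mul(4, -4)), 2))) = Mul(-1365, Mul(4, Pow(Add(3, -16), 2))) = Mul(-1365, Mul(4, Pow(-13, 2))) = Mul(-1365, Mul(4, 169)) = Mul(-1365, 676) = -922740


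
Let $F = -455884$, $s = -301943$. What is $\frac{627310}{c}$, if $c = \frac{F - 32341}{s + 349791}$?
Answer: $- \frac{6003105776}{97645} \approx -61479.0$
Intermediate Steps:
$c = - \frac{488225}{47848}$ ($c = \frac{-455884 - 32341}{-301943 + 349791} = - \frac{488225}{47848} \approx -10.204$)
$\frac{627310}{c} = \frac{627310}{- \frac{488225}{47848}} = 627310 \left(- \frac{47848}{488225}\right) = - \frac{6003105776}{97645}$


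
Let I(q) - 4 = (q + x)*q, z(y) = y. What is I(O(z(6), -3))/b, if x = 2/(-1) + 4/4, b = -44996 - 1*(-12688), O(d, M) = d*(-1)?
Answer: -23/16154 ≈ -0.0014238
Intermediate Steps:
O(d, M) = -d
b = -32308 (b = -44996 + 12688 = -32308)
x = -1 (x = 2*(-1) + 4*(¼) = -2 + 1 = -1)
I(q) = 4 + q*(-1 + q) (I(q) = 4 + (q - 1)*q = 4 + (-1 + q)*q = 4 + q*(-1 + q))
I(O(z(6), -3))/b = (4 + (-1*6)² - (-1)*6)/(-32308) = (4 + (-6)² - 1*(-6))*(-1/32308) = (4 + 36 + 6)*(-1/32308) = 46*(-1/32308) = -23/16154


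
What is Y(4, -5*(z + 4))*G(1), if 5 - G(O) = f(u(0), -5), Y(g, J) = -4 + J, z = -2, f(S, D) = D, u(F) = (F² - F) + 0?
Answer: -140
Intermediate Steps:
u(F) = F² - F
G(O) = 10 (G(O) = 5 - 1*(-5) = 5 + 5 = 10)
Y(4, -5*(z + 4))*G(1) = (-4 - 5*(-2 + 4))*10 = (-4 - 5*2)*10 = (-4 - 10)*10 = -14*10 = -140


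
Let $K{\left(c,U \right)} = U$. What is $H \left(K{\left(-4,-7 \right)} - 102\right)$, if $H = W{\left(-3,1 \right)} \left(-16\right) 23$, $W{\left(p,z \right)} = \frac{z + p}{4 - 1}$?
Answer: $- \frac{80224}{3} \approx -26741.0$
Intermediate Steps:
$W{\left(p,z \right)} = \frac{p}{3} + \frac{z}{3}$ ($W{\left(p,z \right)} = \frac{p + z}{3} = \left(p + z\right) \frac{1}{3} = \frac{p}{3} + \frac{z}{3}$)
$H = \frac{736}{3}$ ($H = \left(\frac{1}{3} \left(-3\right) + \frac{1}{3} \cdot 1\right) \left(-16\right) 23 = \left(-1 + \frac{1}{3}\right) \left(-16\right) 23 = \left(- \frac{2}{3}\right) \left(-16\right) 23 = \frac{32}{3} \cdot 23 = \frac{736}{3} \approx 245.33$)
$H \left(K{\left(-4,-7 \right)} - 102\right) = \frac{736 \left(-7 - 102\right)}{3} = \frac{736}{3} \left(-109\right) = - \frac{80224}{3}$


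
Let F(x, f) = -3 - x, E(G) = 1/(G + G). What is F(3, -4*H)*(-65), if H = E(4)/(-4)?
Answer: 390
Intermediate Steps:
E(G) = 1/(2*G)
H = -1/32 (H = ((1/2)/4)/(-4) = ((1/2)*(1/4))*(-1/4) = (1/8)*(-1/4) = -1/32 ≈ -0.031250)
F(3, -4*H)*(-65) = (-3 - 1*3)*(-65) = (-3 - 3)*(-65) = -6*(-65) = 390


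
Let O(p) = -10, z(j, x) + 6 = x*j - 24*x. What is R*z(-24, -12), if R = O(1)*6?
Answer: -34200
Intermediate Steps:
z(j, x) = -6 - 24*x + j*x (z(j, x) = -6 + (x*j - 24*x) = -6 + (j*x - 24*x) = -6 + (-24*x + j*x) = -6 - 24*x + j*x)
R = -60 (R = -10*6 = -60)
R*z(-24, -12) = -60*(-6 - 24*(-12) - 24*(-12)) = -60*(-6 + 288 + 288) = -60*570 = -34200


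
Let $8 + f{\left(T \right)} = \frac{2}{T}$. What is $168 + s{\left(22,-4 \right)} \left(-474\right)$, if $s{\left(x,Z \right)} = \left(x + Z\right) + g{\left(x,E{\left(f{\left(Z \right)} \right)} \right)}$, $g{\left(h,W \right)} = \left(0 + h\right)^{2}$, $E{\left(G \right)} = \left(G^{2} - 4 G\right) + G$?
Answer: $-237780$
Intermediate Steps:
$f{\left(T \right)} = -8 + \frac{2}{T}$
$E{\left(G \right)} = G^{2} - 3 G$
$g{\left(h,W \right)} = h^{2}$
$s{\left(x,Z \right)} = Z + x + x^{2}$ ($s{\left(x,Z \right)} = \left(x + Z\right) + x^{2} = \left(Z + x\right) + x^{2} = Z + x + x^{2}$)
$168 + s{\left(22,-4 \right)} \left(-474\right) = 168 + \left(-4 + 22 + 22^{2}\right) \left(-474\right) = 168 + \left(-4 + 22 + 484\right) \left(-474\right) = 168 + 502 \left(-474\right) = 168 - 237948 = -237780$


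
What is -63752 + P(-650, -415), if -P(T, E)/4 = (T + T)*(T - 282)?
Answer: -4910152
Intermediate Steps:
P(T, E) = -8*T*(-282 + T) (P(T, E) = -4*(T + T)*(T - 282) = -4*2*T*(-282 + T) = -8*T*(-282 + T))
-63752 + P(-650, -415) = -63752 + 8*(-650)*(282 - 1*(-650)) = -63752 + 8*(-650)*(282 + 650) = -63752 + 8*(-650)*932 = -63752 - 4846400 = -4910152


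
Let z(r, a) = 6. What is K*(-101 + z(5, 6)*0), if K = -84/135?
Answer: 2828/45 ≈ 62.844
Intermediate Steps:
K = -28/45 (K = -84*1/135 = -28/45 ≈ -0.62222)
K*(-101 + z(5, 6)*0) = -28*(-101 + 6*0)/45 = -28*(-101 + 0)/45 = -28/45*(-101) = 2828/45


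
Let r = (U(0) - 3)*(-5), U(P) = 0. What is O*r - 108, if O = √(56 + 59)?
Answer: -108 + 15*√115 ≈ 52.857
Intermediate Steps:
r = 15 (r = (0 - 3)*(-5) = -3*(-5) = 15)
O = √115 ≈ 10.724
O*r - 108 = √115*15 - 108 = 15*√115 - 108 = -108 + 15*√115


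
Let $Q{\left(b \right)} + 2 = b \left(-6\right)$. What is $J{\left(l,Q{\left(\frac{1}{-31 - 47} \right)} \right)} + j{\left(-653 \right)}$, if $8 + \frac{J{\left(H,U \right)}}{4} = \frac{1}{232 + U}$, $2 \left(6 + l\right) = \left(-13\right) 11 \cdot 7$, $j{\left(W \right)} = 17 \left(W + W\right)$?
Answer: $- \frac{66501842}{2991} \approx -22234.0$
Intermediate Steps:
$j{\left(W \right)} = 34 W$ ($j{\left(W \right)} = 17 \cdot 2 W = 34 W$)
$Q{\left(b \right)} = -2 - 6 b$ ($Q{\left(b \right)} = -2 + b \left(-6\right) = -2 - 6 b$)
$l = - \frac{1013}{2}$ ($l = -6 + \frac{\left(-13\right) 11 \cdot 7}{2} = -6 + \frac{\left(-143\right) 7}{2} = -6 + \frac{1}{2} \left(-1001\right) = -6 - \frac{1001}{2} = - \frac{1013}{2} \approx -506.5$)
$J{\left(H,U \right)} = -32 + \frac{4}{232 + U}$
$J{\left(l,Q{\left(\frac{1}{-31 - 47} \right)} \right)} + j{\left(-653 \right)} = \frac{4 \left(-1855 - 8 \left(-2 - \frac{6}{-31 - 47}\right)\right)}{232 - \left(2 + \frac{6}{-31 - 47}\right)} + 34 \left(-653\right) = \frac{4 \left(-1855 - 8 \left(-2 - \frac{6}{-78}\right)\right)}{232 - \left(2 + \frac{6}{-78}\right)} - 22202 = \frac{4 \left(-1855 - 8 \left(-2 - - \frac{1}{13}\right)\right)}{232 - \frac{25}{13}} - 22202 = \frac{4 \left(-1855 - 8 \left(-2 + \frac{1}{13}\right)\right)}{232 + \left(-2 + \frac{1}{13}\right)} - 22202 = \frac{4 \left(-1855 - - \frac{200}{13}\right)}{232 - \frac{25}{13}} - 22202 = \frac{4 \left(-1855 + \frac{200}{13}\right)}{\frac{2991}{13}} - 22202 = 4 \cdot \frac{13}{2991} \left(- \frac{23915}{13}\right) - 22202 = - \frac{95660}{2991} - 22202 = - \frac{66501842}{2991}$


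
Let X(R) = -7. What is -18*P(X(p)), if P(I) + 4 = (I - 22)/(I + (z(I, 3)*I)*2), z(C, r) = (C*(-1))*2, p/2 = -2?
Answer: 486/7 ≈ 69.429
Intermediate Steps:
p = -4 (p = 2*(-2) = -4)
z(C, r) = -2*C (z(C, r) = -C*2 = -2*C)
P(I) = -4 + (-22 + I)/(I - 4*I**2) (P(I) = -4 + (I - 22)/(I + ((-2*I)*I)*2) = -4 + (-22 + I)/(I - 2*I**2*2) = -4 + (-22 + I)/(I - 4*I**2))
-18*P(X(p)) = -18*(-22 - 3*(-7) + 16*(-7)**2)/((-7)*(1 - 4*(-7))) = -(-18)*(-22 + 21 + 16*49)/(7*(1 + 28)) = -(-18)*(-22 + 21 + 784)/(7*29) = -(-18)*783/(7*29) = -18*(-27/7) = 486/7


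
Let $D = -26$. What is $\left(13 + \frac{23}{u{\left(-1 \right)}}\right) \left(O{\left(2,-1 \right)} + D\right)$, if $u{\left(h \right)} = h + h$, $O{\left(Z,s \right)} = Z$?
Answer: $-36$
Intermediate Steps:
$u{\left(h \right)} = 2 h$
$\left(13 + \frac{23}{u{\left(-1 \right)}}\right) \left(O{\left(2,-1 \right)} + D\right) = \left(13 + \frac{23}{2 \left(-1\right)}\right) \left(2 - 26\right) = \left(13 + \frac{23}{-2}\right) \left(-24\right) = \left(13 + 23 \left(- \frac{1}{2}\right)\right) \left(-24\right) = \left(13 - \frac{23}{2}\right) \left(-24\right) = \frac{3}{2} \left(-24\right) = -36$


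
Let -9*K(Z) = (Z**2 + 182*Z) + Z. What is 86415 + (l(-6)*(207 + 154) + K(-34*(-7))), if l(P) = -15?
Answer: 628802/9 ≈ 69867.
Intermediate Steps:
K(Z) = -61*Z/3 - Z**2/9 (K(Z) = -((Z**2 + 182*Z) + Z)/9 = -(Z**2 + 183*Z)/9 = -61*Z/3 - Z**2/9)
86415 + (l(-6)*(207 + 154) + K(-34*(-7))) = 86415 + (-15*(207 + 154) - (-34*(-7))*(183 - 34*(-7))/9) = 86415 + (-15*361 - 1/9*238*(183 + 238)) = 86415 + (-5415 - 1/9*238*421) = 86415 + (-5415 - 100198/9) = 86415 - 148933/9 = 628802/9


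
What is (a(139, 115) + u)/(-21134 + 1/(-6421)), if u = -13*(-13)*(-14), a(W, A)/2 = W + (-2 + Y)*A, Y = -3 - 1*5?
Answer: 28175348/135701415 ≈ 0.20763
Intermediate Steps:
Y = -8 (Y = -3 - 5 = -8)
a(W, A) = -20*A + 2*W (a(W, A) = 2*(W + (-2 - 8)*A) = 2*(W - 10*A) = -20*A + 2*W)
u = -2366 (u = 169*(-14) = -2366)
(a(139, 115) + u)/(-21134 + 1/(-6421)) = ((-20*115 + 2*139) - 2366)/(-21134 + 1/(-6421)) = ((-2300 + 278) - 2366)/(-21134 - 1/6421) = (-2022 - 2366)/(-135701415/6421) = -4388*(-6421/135701415) = 28175348/135701415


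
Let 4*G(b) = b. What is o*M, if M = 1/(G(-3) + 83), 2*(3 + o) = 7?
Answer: 2/329 ≈ 0.0060790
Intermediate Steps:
o = 1/2 (o = -3 + (1/2)*7 = -3 + 7/2 = 1/2 ≈ 0.50000)
G(b) = b/4
M = 4/329 (M = 1/((1/4)*(-3) + 83) = 1/(-3/4 + 83) = 1/(329/4) = 4/329 ≈ 0.012158)
o*M = (1/2)*(4/329) = 2/329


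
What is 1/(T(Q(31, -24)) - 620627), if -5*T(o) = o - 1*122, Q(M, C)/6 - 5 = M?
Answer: -5/3103229 ≈ -1.6112e-6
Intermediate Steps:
Q(M, C) = 30 + 6*M
T(o) = 122/5 - o/5 (T(o) = -(o - 1*122)/5 = -(o - 122)/5 = -(-122 + o)/5 = 122/5 - o/5)
1/(T(Q(31, -24)) - 620627) = 1/((122/5 - (30 + 6*31)/5) - 620627) = 1/((122/5 - (30 + 186)/5) - 620627) = 1/((122/5 - ⅕*216) - 620627) = 1/((122/5 - 216/5) - 620627) = 1/(-94/5 - 620627) = 1/(-3103229/5) = -5/3103229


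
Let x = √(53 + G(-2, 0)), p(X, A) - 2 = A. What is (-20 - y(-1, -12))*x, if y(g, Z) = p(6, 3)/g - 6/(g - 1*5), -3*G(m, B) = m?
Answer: -16*√483/3 ≈ -117.21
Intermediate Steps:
p(X, A) = 2 + A
G(m, B) = -m/3
y(g, Z) = -6/(-5 + g) + 5/g (y(g, Z) = (2 + 3)/g - 6/(g - 1*5) = 5/g - 6/(g - 5) = 5/g - 6/(-5 + g) = -6/(-5 + g) + 5/g)
x = √483/3 (x = √(53 - ⅓*(-2)) = √(53 + ⅔) = √(161/3) = √483/3 ≈ 7.3258)
(-20 - y(-1, -12))*x = (-20 - (-25 - 1*(-1))/((-1)*(-5 - 1)))*(√483/3) = (-20 - (-1)*(-25 + 1)/(-6))*(√483/3) = (-20 - (-1)*(-1)*(-24)/6)*(√483/3) = (-20 - 1*(-4))*(√483/3) = (-20 + 4)*(√483/3) = -16*√483/3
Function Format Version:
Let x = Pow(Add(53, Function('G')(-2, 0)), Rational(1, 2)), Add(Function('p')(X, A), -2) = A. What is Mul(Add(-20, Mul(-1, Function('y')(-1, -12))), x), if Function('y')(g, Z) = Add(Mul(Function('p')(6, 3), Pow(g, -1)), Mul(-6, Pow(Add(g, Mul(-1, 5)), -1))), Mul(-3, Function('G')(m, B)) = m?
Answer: Mul(Rational(-16, 3), Pow(483, Rational(1, 2))) ≈ -117.21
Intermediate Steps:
Function('p')(X, A) = Add(2, A)
Function('G')(m, B) = Mul(Rational(-1, 3), m)
Function('y')(g, Z) = Add(Mul(-6, Pow(Add(-5, g), -1)), Mul(5, Pow(g, -1))) (Function('y')(g, Z) = Add(Mul(Add(2, 3), Pow(g, -1)), Mul(-6, Pow(Add(g, Mul(-1, 5)), -1))) = Add(Mul(5, Pow(g, -1)), Mul(-6, Pow(Add(g, -5), -1))) = Add(Mul(5, Pow(g, -1)), Mul(-6, Pow(Add(-5, g), -1))) = Add(Mul(-6, Pow(Add(-5, g), -1)), Mul(5, Pow(g, -1))))
x = Mul(Rational(1, 3), Pow(483, Rational(1, 2))) (x = Pow(Add(53, Mul(Rational(-1, 3), -2)), Rational(1, 2)) = Pow(Add(53, Rational(2, 3)), Rational(1, 2)) = Pow(Rational(161, 3), Rational(1, 2)) = Mul(Rational(1, 3), Pow(483, Rational(1, 2))) ≈ 7.3258)
Mul(Add(-20, Mul(-1, Function('y')(-1, -12))), x) = Mul(Add(-20, Mul(-1, Mul(Pow(-1, -1), Pow(Add(-5, -1), -1), Add(-25, Mul(-1, -1))))), Mul(Rational(1, 3), Pow(483, Rational(1, 2)))) = Mul(Add(-20, Mul(-1, Mul(-1, Pow(-6, -1), Add(-25, 1)))), Mul(Rational(1, 3), Pow(483, Rational(1, 2)))) = Mul(Add(-20, Mul(-1, Mul(-1, Rational(-1, 6), -24))), Mul(Rational(1, 3), Pow(483, Rational(1, 2)))) = Mul(Add(-20, Mul(-1, -4)), Mul(Rational(1, 3), Pow(483, Rational(1, 2)))) = Mul(Add(-20, 4), Mul(Rational(1, 3), Pow(483, Rational(1, 2)))) = Mul(-16, Mul(Rational(1, 3), Pow(483, Rational(1, 2)))) = Mul(Rational(-16, 3), Pow(483, Rational(1, 2)))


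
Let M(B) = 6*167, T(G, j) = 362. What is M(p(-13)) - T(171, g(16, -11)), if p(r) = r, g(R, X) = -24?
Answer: 640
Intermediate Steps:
M(B) = 1002
M(p(-13)) - T(171, g(16, -11)) = 1002 - 1*362 = 1002 - 362 = 640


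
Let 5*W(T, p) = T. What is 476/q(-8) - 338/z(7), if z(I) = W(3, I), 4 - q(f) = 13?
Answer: -5546/9 ≈ -616.22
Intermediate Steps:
W(T, p) = T/5
q(f) = -9 (q(f) = 4 - 1*13 = 4 - 13 = -9)
z(I) = 3/5 (z(I) = (1/5)*3 = 3/5)
476/q(-8) - 338/z(7) = 476/(-9) - 338/3/5 = 476*(-1/9) - 338*5/3 = -476/9 - 1690/3 = -5546/9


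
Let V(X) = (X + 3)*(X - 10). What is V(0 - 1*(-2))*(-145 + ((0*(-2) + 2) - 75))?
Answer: 8720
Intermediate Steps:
V(X) = (-10 + X)*(3 + X) (V(X) = (3 + X)*(-10 + X) = (-10 + X)*(3 + X))
V(0 - 1*(-2))*(-145 + ((0*(-2) + 2) - 75)) = (-30 + (0 - 1*(-2))**2 - 7*(0 - 1*(-2)))*(-145 + ((0*(-2) + 2) - 75)) = (-30 + (0 + 2)**2 - 7*(0 + 2))*(-145 + ((0 + 2) - 75)) = (-30 + 2**2 - 7*2)*(-145 + (2 - 75)) = (-30 + 4 - 14)*(-145 - 73) = -40*(-218) = 8720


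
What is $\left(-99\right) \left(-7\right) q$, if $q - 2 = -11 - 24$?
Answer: $-22869$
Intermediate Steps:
$q = -33$ ($q = 2 - 35 = -33$)
$\left(-99\right) \left(-7\right) q = \left(-99\right) \left(-7\right) \left(-33\right) = 693 \left(-33\right) = -22869$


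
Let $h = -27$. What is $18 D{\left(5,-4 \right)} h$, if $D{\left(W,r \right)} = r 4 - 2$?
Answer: $8748$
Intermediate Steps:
$D{\left(W,r \right)} = -2 + 4 r$ ($D{\left(W,r \right)} = 4 r - 2 = -2 + 4 r$)
$18 D{\left(5,-4 \right)} h = 18 \left(-2 + 4 \left(-4\right)\right) \left(-27\right) = 18 \left(-2 - 16\right) \left(-27\right) = 18 \left(-18\right) \left(-27\right) = \left(-324\right) \left(-27\right) = 8748$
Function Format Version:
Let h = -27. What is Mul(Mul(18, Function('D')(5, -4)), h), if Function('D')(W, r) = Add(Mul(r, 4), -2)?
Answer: 8748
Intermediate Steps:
Function('D')(W, r) = Add(-2, Mul(4, r)) (Function('D')(W, r) = Add(Mul(4, r), -2) = Add(-2, Mul(4, r)))
Mul(Mul(18, Function('D')(5, -4)), h) = Mul(Mul(18, Add(-2, Mul(4, -4))), -27) = Mul(Mul(18, Add(-2, -16)), -27) = Mul(Mul(18, -18), -27) = Mul(-324, -27) = 8748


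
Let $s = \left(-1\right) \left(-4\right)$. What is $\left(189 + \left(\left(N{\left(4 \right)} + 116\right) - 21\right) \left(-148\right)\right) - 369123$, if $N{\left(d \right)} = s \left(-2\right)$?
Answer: $-381810$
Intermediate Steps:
$s = 4$
$N{\left(d \right)} = -8$ ($N{\left(d \right)} = 4 \left(-2\right) = -8$)
$\left(189 + \left(\left(N{\left(4 \right)} + 116\right) - 21\right) \left(-148\right)\right) - 369123 = \left(189 + \left(\left(-8 + 116\right) - 21\right) \left(-148\right)\right) - 369123 = \left(189 + \left(108 - 21\right) \left(-148\right)\right) - 369123 = \left(189 + 87 \left(-148\right)\right) - 369123 = \left(189 - 12876\right) - 369123 = -12687 - 369123 = -381810$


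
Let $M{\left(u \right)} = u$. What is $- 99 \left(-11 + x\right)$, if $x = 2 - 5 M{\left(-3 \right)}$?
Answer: $-594$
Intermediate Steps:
$x = 17$ ($x = 2 - -15 = 2 + 15 = 17$)
$- 99 \left(-11 + x\right) = - 99 \left(-11 + 17\right) = \left(-99\right) 6 = -594$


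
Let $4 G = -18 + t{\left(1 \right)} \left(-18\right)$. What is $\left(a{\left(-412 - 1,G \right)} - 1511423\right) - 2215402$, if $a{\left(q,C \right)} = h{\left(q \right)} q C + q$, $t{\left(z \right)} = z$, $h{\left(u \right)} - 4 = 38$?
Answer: $-3571124$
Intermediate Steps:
$h{\left(u \right)} = 42$ ($h{\left(u \right)} = 4 + 38 = 42$)
$G = -9$ ($G = \frac{-18 + 1 \left(-18\right)}{4} = \frac{-18 - 18}{4} = \frac{1}{4} \left(-36\right) = -9$)
$a{\left(q,C \right)} = q + 42 C q$ ($a{\left(q,C \right)} = 42 q C + q = 42 C q + q = q + 42 C q$)
$\left(a{\left(-412 - 1,G \right)} - 1511423\right) - 2215402 = \left(\left(-412 - 1\right) \left(1 + 42 \left(-9\right)\right) - 1511423\right) - 2215402 = \left(\left(-412 - 1\right) \left(1 - 378\right) - 1511423\right) - 2215402 = \left(\left(-413\right) \left(-377\right) - 1511423\right) - 2215402 = \left(155701 - 1511423\right) - 2215402 = -1355722 - 2215402 = -3571124$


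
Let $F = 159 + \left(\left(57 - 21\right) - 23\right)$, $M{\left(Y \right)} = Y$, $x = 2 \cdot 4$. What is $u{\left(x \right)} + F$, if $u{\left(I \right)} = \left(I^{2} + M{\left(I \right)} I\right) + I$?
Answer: $308$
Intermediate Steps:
$x = 8$
$F = 172$ ($F = 159 + \left(36 - 23\right) = 159 + 13 = 172$)
$u{\left(I \right)} = I + 2 I^{2}$ ($u{\left(I \right)} = \left(I^{2} + I I\right) + I = \left(I^{2} + I^{2}\right) + I = 2 I^{2} + I = I + 2 I^{2}$)
$u{\left(x \right)} + F = 8 \left(1 + 2 \cdot 8\right) + 172 = 8 \left(1 + 16\right) + 172 = 8 \cdot 17 + 172 = 136 + 172 = 308$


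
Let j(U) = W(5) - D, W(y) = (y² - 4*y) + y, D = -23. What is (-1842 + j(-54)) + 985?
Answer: -824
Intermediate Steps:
W(y) = y² - 3*y
j(U) = 33 (j(U) = 5*(-3 + 5) - 1*(-23) = 5*2 + 23 = 10 + 23 = 33)
(-1842 + j(-54)) + 985 = (-1842 + 33) + 985 = -1809 + 985 = -824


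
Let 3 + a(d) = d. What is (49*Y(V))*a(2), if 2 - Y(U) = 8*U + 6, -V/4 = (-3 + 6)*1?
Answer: -4508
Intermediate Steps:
V = -12 (V = -4*(-3 + 6) = -12 ≈ -12.000)
Y(U) = -4 - 8*U (Y(U) = 2 - (8*U + 6) = 2 - (6 + 8*U) = 2 + (-6 - 8*U) = -4 - 8*U)
a(d) = -3 + d
(49*Y(V))*a(2) = (49*(-4 - 8*(-12)))*(-3 + 2) = (49*(-4 + 96))*(-1) = (49*92)*(-1) = 4508*(-1) = -4508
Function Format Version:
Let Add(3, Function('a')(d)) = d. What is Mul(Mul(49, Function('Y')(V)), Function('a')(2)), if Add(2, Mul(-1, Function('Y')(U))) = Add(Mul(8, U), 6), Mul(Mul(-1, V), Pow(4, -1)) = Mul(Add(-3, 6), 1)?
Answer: -4508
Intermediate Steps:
V = -12 (V = Mul(-4, Mul(Add(-3, 6), 1)) = Mul(-4, Mul(3, 1)) = Mul(-4, 3) = -12)
Function('Y')(U) = Add(-4, Mul(-8, U)) (Function('Y')(U) = Add(2, Mul(-1, Add(Mul(8, U), 6))) = Add(2, Mul(-1, Add(6, Mul(8, U)))) = Add(2, Add(-6, Mul(-8, U))) = Add(-4, Mul(-8, U)))
Function('a')(d) = Add(-3, d)
Mul(Mul(49, Function('Y')(V)), Function('a')(2)) = Mul(Mul(49, Add(-4, Mul(-8, -12))), Add(-3, 2)) = Mul(Mul(49, Add(-4, 96)), -1) = Mul(Mul(49, 92), -1) = Mul(4508, -1) = -4508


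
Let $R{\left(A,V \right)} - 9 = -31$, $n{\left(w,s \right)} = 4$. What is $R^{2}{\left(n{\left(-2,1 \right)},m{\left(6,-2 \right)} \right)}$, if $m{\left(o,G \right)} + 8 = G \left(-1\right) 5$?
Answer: $484$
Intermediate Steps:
$m{\left(o,G \right)} = -8 - 5 G$ ($m{\left(o,G \right)} = -8 + G \left(-1\right) 5 = -8 + - G 5 = -8 - 5 G$)
$R{\left(A,V \right)} = -22$ ($R{\left(A,V \right)} = 9 - 31 = -22$)
$R^{2}{\left(n{\left(-2,1 \right)},m{\left(6,-2 \right)} \right)} = \left(-22\right)^{2} = 484$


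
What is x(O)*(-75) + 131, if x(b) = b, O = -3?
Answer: 356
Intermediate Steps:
x(O)*(-75) + 131 = -3*(-75) + 131 = 225 + 131 = 356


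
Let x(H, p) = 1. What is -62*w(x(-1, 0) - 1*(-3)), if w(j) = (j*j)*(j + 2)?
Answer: -5952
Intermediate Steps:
w(j) = j**2*(2 + j)
-62*w(x(-1, 0) - 1*(-3)) = -62*(1 - 1*(-3))**2*(2 + (1 - 1*(-3))) = -62*(1 + 3)**2*(2 + (1 + 3)) = -62*4**2*(2 + 4) = -992*6 = -62*96 = -5952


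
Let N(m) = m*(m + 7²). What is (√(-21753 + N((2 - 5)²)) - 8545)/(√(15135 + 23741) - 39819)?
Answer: 68050671/317102777 + 3418*√9719/317102777 - 119457*I*√2359/1585513885 - 6*I*√22927121/1585513885 ≈ 0.21566 - 0.0036775*I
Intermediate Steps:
N(m) = m*(49 + m) (N(m) = m*(m + 49) = m*(49 + m))
(√(-21753 + N((2 - 5)²)) - 8545)/(√(15135 + 23741) - 39819) = (√(-21753 + (2 - 5)²*(49 + (2 - 5)²)) - 8545)/(√(15135 + 23741) - 39819) = (√(-21753 + (-3)²*(49 + (-3)²)) - 8545)/(√38876 - 39819) = (√(-21753 + 9*(49 + 9)) - 8545)/(2*√9719 - 39819) = (√(-21753 + 9*58) - 8545)/(-39819 + 2*√9719) = (√(-21753 + 522) - 8545)/(-39819 + 2*√9719) = (√(-21231) - 8545)/(-39819 + 2*√9719) = (3*I*√2359 - 8545)/(-39819 + 2*√9719) = (-8545 + 3*I*√2359)/(-39819 + 2*√9719)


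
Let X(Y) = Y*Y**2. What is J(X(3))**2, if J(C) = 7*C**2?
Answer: 26040609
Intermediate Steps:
X(Y) = Y**3
J(X(3))**2 = (7*(3**3)**2)**2 = (7*27**2)**2 = (7*729)**2 = 5103**2 = 26040609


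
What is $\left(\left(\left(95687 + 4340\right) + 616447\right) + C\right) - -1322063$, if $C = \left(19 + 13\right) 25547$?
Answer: $2856041$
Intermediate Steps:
$C = 817504$ ($C = 32 \cdot 25547 = 817504$)
$\left(\left(\left(95687 + 4340\right) + 616447\right) + C\right) - -1322063 = \left(\left(\left(95687 + 4340\right) + 616447\right) + 817504\right) - -1322063 = \left(\left(100027 + 616447\right) + 817504\right) + 1322063 = \left(716474 + 817504\right) + 1322063 = 1533978 + 1322063 = 2856041$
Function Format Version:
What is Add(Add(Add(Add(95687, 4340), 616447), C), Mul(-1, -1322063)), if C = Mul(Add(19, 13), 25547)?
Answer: 2856041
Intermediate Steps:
C = 817504 (C = Mul(32, 25547) = 817504)
Add(Add(Add(Add(95687, 4340), 616447), C), Mul(-1, -1322063)) = Add(Add(Add(Add(95687, 4340), 616447), 817504), Mul(-1, -1322063)) = Add(Add(Add(100027, 616447), 817504), 1322063) = Add(Add(716474, 817504), 1322063) = Add(1533978, 1322063) = 2856041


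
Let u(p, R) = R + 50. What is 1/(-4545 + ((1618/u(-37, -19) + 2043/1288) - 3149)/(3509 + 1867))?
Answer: -214652928/975721143715 ≈ -0.00021999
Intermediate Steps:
u(p, R) = 50 + R
1/(-4545 + ((1618/u(-37, -19) + 2043/1288) - 3149)/(3509 + 1867)) = 1/(-4545 + ((1618/(50 - 19) + 2043/1288) - 3149)/(3509 + 1867)) = 1/(-4545 + ((1618/31 + 2043*(1/1288)) - 3149)/5376) = 1/(-4545 + ((1618*(1/31) + 2043/1288) - 3149)*(1/5376)) = 1/(-4545 + ((1618/31 + 2043/1288) - 3149)*(1/5376)) = 1/(-4545 + (2147317/39928 - 3149)*(1/5376)) = 1/(-4545 - 123585955/39928*1/5376) = 1/(-4545 - 123585955/214652928) = 1/(-975721143715/214652928) = -214652928/975721143715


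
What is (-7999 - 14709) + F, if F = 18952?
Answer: -3756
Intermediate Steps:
(-7999 - 14709) + F = (-7999 - 14709) + 18952 = -22708 + 18952 = -3756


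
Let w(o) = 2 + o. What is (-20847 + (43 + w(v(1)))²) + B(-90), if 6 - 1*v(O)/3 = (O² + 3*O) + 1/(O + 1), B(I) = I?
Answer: -73947/4 ≈ -18487.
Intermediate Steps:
v(O) = 18 - 9*O - 3*O² - 3/(1 + O) (v(O) = 18 - 3*((O² + 3*O) + 1/(O + 1)) = 18 - 3*((O² + 3*O) + 1/(1 + O)) = 18 - 3*(O² + 1/(1 + O) + 3*O) = 18 + (-9*O - 3*O² - 3/(1 + O)) = 18 - 9*O - 3*O² - 3/(1 + O))
(-20847 + (43 + w(v(1)))²) + B(-90) = (-20847 + (43 + (2 + 3*(5 - 1*1³ - 4*1² + 3*1)/(1 + 1)))²) - 90 = (-20847 + (43 + (2 + 3*(5 - 1*1 - 4*1 + 3)/2))²) - 90 = (-20847 + (43 + (2 + 3*(½)*(5 - 1 - 4 + 3)))²) - 90 = (-20847 + (43 + (2 + 3*(½)*3))²) - 90 = (-20847 + (43 + (2 + 9/2))²) - 90 = (-20847 + (43 + 13/2)²) - 90 = (-20847 + (99/2)²) - 90 = (-20847 + 9801/4) - 90 = -73587/4 - 90 = -73947/4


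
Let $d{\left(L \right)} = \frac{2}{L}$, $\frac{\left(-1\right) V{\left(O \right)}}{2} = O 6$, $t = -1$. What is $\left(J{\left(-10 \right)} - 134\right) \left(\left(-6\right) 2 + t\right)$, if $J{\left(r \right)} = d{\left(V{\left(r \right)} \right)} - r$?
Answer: $\frac{96707}{60} \approx 1611.8$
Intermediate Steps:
$V{\left(O \right)} = - 12 O$ ($V{\left(O \right)} = - 2 O 6 = - 2 \cdot 6 O = - 12 O$)
$J{\left(r \right)} = - r - \frac{1}{6 r}$ ($J{\left(r \right)} = \frac{2}{\left(-12\right) r} - r = 2 \left(- \frac{1}{12 r}\right) - r = - \frac{1}{6 r} - r = - r - \frac{1}{6 r}$)
$\left(J{\left(-10 \right)} - 134\right) \left(\left(-6\right) 2 + t\right) = \left(\left(\left(-1\right) \left(-10\right) - \frac{1}{6 \left(-10\right)}\right) - 134\right) \left(\left(-6\right) 2 - 1\right) = \left(\left(10 - - \frac{1}{60}\right) - 134\right) \left(-12 - 1\right) = \left(\left(10 + \frac{1}{60}\right) - 134\right) \left(-13\right) = \left(\frac{601}{60} - 134\right) \left(-13\right) = \left(- \frac{7439}{60}\right) \left(-13\right) = \frac{96707}{60}$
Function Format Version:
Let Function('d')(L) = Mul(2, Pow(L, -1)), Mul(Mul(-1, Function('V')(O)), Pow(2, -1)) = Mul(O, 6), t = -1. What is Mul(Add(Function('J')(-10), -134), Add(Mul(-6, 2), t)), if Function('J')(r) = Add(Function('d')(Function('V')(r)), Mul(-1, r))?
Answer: Rational(96707, 60) ≈ 1611.8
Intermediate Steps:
Function('V')(O) = Mul(-12, O) (Function('V')(O) = Mul(-2, Mul(O, 6)) = Mul(-2, Mul(6, O)) = Mul(-12, O))
Function('J')(r) = Add(Mul(-1, r), Mul(Rational(-1, 6), Pow(r, -1))) (Function('J')(r) = Add(Mul(2, Pow(Mul(-12, r), -1)), Mul(-1, r)) = Add(Mul(2, Mul(Rational(-1, 12), Pow(r, -1))), Mul(-1, r)) = Add(Mul(Rational(-1, 6), Pow(r, -1)), Mul(-1, r)) = Add(Mul(-1, r), Mul(Rational(-1, 6), Pow(r, -1))))
Mul(Add(Function('J')(-10), -134), Add(Mul(-6, 2), t)) = Mul(Add(Add(Mul(-1, -10), Mul(Rational(-1, 6), Pow(-10, -1))), -134), Add(Mul(-6, 2), -1)) = Mul(Add(Add(10, Mul(Rational(-1, 6), Rational(-1, 10))), -134), Add(-12, -1)) = Mul(Add(Add(10, Rational(1, 60)), -134), -13) = Mul(Add(Rational(601, 60), -134), -13) = Mul(Rational(-7439, 60), -13) = Rational(96707, 60)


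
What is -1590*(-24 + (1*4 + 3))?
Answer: 27030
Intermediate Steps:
-1590*(-24 + (1*4 + 3)) = -1590*(-24 + (4 + 3)) = -1590*(-24 + 7) = -1590*(-17) = 27030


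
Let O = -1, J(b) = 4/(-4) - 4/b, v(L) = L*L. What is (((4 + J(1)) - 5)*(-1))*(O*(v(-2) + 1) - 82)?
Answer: -522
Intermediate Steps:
v(L) = L²
J(b) = -1 - 4/b (J(b) = 4*(-¼) - 4/b = -1 - 4/b)
(((4 + J(1)) - 5)*(-1))*(O*(v(-2) + 1) - 82) = (((4 + (-4 - 1*1)/1) - 5)*(-1))*(-((-2)² + 1) - 82) = (((4 + 1*(-4 - 1)) - 5)*(-1))*(-(4 + 1) - 82) = (((4 + 1*(-5)) - 5)*(-1))*(-1*5 - 82) = (((4 - 5) - 5)*(-1))*(-5 - 82) = ((-1 - 5)*(-1))*(-87) = -6*(-1)*(-87) = 6*(-87) = -522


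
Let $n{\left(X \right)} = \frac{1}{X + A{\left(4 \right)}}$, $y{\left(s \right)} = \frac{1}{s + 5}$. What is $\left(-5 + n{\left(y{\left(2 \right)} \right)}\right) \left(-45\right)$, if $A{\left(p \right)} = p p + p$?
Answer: $\frac{10470}{47} \approx 222.77$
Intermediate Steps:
$y{\left(s \right)} = \frac{1}{5 + s}$
$A{\left(p \right)} = p + p^{2}$ ($A{\left(p \right)} = p^{2} + p = p + p^{2}$)
$n{\left(X \right)} = \frac{1}{20 + X}$ ($n{\left(X \right)} = \frac{1}{X + 4 \left(1 + 4\right)} = \frac{1}{X + 4 \cdot 5} = \frac{1}{X + 20} = \frac{1}{20 + X}$)
$\left(-5 + n{\left(y{\left(2 \right)} \right)}\right) \left(-45\right) = \left(-5 + \frac{1}{20 + \frac{1}{5 + 2}}\right) \left(-45\right) = \left(-5 + \frac{1}{20 + \frac{1}{7}}\right) \left(-45\right) = \left(-5 + \frac{1}{\frac{141}{7}}\right) \left(-45\right) = \left(-5 + \frac{7}{141}\right) \left(-45\right) = \left(- \frac{698}{141}\right) \left(-45\right) = \frac{10470}{47}$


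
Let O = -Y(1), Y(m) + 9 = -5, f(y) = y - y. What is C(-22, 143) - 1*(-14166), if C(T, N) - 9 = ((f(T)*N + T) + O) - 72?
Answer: 14095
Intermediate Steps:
f(y) = 0
Y(m) = -14 (Y(m) = -9 - 5 = -14)
O = 14 (O = -1*(-14) = 14)
C(T, N) = -49 + T (C(T, N) = 9 + (((0*N + T) + 14) - 72) = 9 + (((0 + T) + 14) - 72) = 9 + ((T + 14) - 72) = 9 + ((14 + T) - 72) = 9 + (-58 + T) = -49 + T)
C(-22, 143) - 1*(-14166) = (-49 - 22) - 1*(-14166) = -71 + 14166 = 14095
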